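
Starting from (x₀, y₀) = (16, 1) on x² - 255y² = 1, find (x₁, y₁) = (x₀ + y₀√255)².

Solutions to x² - Dy² = 1 are generated by powers of (x₀ + y₀√D).
The next solution satisfies x₁ + y₁√255 = (x₀ + y₀√255)², giving:
x₁ = x₀² + 255y₀² = 16² + 255·1² = 256 + 255 = 511
y₁ = 2x₀y₀ = 2·16·1 = 32

Verify: 511² - 255·32² = 261121 - 261120 = 1 ✓

x = 511, y = 32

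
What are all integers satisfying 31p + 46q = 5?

Step 1: Compute gcd(31, 46) = 1.
Since 1 divides 5, solutions exist.

Step 2: Find a particular solution using extended Euclidean algorithm.
We get p₀ = 15, q₀ = -10.
Check: 31*15 + 46*-10 = 5 = 5 ✓

Step 3: Write the general solution.
p = 15 + (46/1)t = 15 + 46t
q = -10 - (31/1)t = -10 - 31t
for any integer t.

p = 15 + 46t, q = -10 - 31t for integer t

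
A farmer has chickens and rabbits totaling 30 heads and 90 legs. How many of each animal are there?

Let c = chickens, r = rabbits.
Heads: c + r = 30
Legs: 2c + 4r = 90
From the first equation, c = 30 - r. Substitute:
2(30 - r) + 4r = 90
60 + 2r = 90
r = (90 - 60)/2 = 15
c = 30 - 15 = 15

Chickens: 15, Rabbits: 15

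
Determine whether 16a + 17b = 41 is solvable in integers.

Step 1: Compute gcd(16, 17).
gcd(16, 17) = 1

Step 2: Check divisibility.
Does 1 divide 41? 41 = 1 x 41, so yes.

By the theorem on linear Diophantine equations, 16a + 17b = 41 has integer solutions if and only if gcd(16, 17) divides 41. Since 1 | 41, solutions exist.

Yes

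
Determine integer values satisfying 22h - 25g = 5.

Step 1: Check solvability.
gcd(22, 25) = 1
Since 1 divides 5, solutions exist.

Step 2: Apply extended Euclidean algorithm to find gcd.
We find integers such that 22*x0 + 25*y0 = 1

Step 3: Scale the particular solution.
Multiply by 5/1 = 5:
h = 40, g = 35

Step 4: Verify.
22*(40) - 25*(35) = 5 = 5 ✓

h = 40, g = 35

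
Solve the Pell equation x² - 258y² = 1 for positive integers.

We seek the smallest positive integers (x, y) with x² - 258y² = 1, i.e., x² = 258y² + 1.
Try successive y values:
y = 1: x² = 258·1² + 1 = 259, not a perfect square
y = 2: x² = 258·2² + 1 = 1033, not a perfect square
y = 3: x² = 258·3² + 1 = 2323, not a perfect square
... continuing the search (or via continued fractions) ...
y = 16: x² = 258·16² + 1 = 66049, x = 257 ✓

Verify: 257² - 258·16² = 66049 - 66048 = 1 ✓

x = 257, y = 16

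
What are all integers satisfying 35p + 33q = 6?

Step 1: Compute gcd(35, 33) = 1.
Since 1 divides 6, solutions exist.

Step 2: Find a particular solution using extended Euclidean algorithm.
We get p₀ = -96, q₀ = 102.
Check: 35*-96 + 33*102 = 6 = 6 ✓

Step 3: Write the general solution.
p = -96 + (33/1)t = -96 + 33t
q = 102 - (35/1)t = 102 - 35t
for any integer t.

p = -96 + 33t, q = 102 - 35t for integer t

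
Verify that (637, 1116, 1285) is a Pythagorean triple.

Compute a² + b² = 637² + 1116² = 405769 + 1245456 = 1651225
Compute c² = 1285² = 1651225
Since 1651225 = 1651225, confirmed.

Yes, it is a Pythagorean triple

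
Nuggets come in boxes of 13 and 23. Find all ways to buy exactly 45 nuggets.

We need non-negative integers (x, y) with 13x + 23y = 45.
For each x in 0..3, check if 45 - 13x is a non-negative multiple of 23.
No x yields an integer y ≥ 0.

No solution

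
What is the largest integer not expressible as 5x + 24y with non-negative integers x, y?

For two coprime denominations a and b, the Frobenius number (largest value not representable as a non-negative combination) is ab - a - b.
Here gcd(5, 24) = 1, so they are coprime.
F(5, 24) = 5·24 - 5 - 24 = 120 - 29 = 91

91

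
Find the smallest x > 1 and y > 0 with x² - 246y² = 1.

We seek the smallest positive integers (x, y) with x² - 246y² = 1, i.e., x² = 246y² + 1.
Try successive y values:
y = 1: x² = 246·1² + 1 = 247, not a perfect square
y = 2: x² = 246·2² + 1 = 985, not a perfect square
y = 3: x² = 246·3² + 1 = 2215, not a perfect square
... continuing the search (or via continued fractions) ...
y = 5662: x² = 246·5662² + 1 = 7886328025, x = 88805 ✓

Verify: 88805² - 246·5662² = 7886328025 - 7886328024 = 1 ✓

x = 88805, y = 5662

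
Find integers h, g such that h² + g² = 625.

We need to find integers h, g > 0 such that h² + g² = 625.
Trying h = 7: g² = 625 - 7² = 625 - 49 = 576
g = 24
Check: 7² + 24² = 49 + 576 = 625 ✓

625 = 7² + 24²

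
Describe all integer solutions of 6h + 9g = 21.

Step 1: Compute gcd(6, 9) = 3.
Since 3 divides 21, solutions exist.

Step 2: Find a particular solution using extended Euclidean algorithm.
We get h₀ = -7, g₀ = 7.
Check: 6*-7 + 9*7 = 21 = 21 ✓

Step 3: Write the general solution.
h = -7 + (9/3)t = -7 + 3t
g = 7 - (6/3)t = 7 - 2t
for any integer t.

h = -7 + 3t, g = 7 - 2t for integer t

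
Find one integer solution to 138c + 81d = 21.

Step 1: Check solvability.
gcd(138, 81) = 3
Since 3 divides 21, solutions exist.

Step 2: Apply extended Euclidean algorithm to find gcd.
We find integers such that 138*x0 + 81*y0 = 3

Step 3: Scale the particular solution.
Multiply by 21/3 = 7:
c = 70, d = -119

Step 4: Verify.
138*(70) + 81*(-119) = 21 = 21 ✓

c = 70, d = -119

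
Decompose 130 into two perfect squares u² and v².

We need to find integers u, v > 0 such that u² + v² = 130.
Trying u = 3: v² = 130 - 3² = 130 - 9 = 121
v = 11
Check: 3² + 11² = 9 + 121 = 130 ✓

130 = 3² + 11²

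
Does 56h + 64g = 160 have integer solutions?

Step 1: Compute gcd(56, 64).
gcd(56, 64) = 8

Step 2: Check divisibility.
Does 8 divide 160? 160 = 8 x 20, so yes.

By the theorem on linear Diophantine equations, 56h + 64g = 160 has integer solutions if and only if gcd(56, 64) divides 160. Since 8 | 160, solutions exist.

Yes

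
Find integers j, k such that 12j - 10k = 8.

Step 1: Check solvability.
gcd(12, 10) = 2
Since 2 divides 8, solutions exist.

Step 2: Apply extended Euclidean algorithm to find gcd.
We find integers such that 12*x0 + 10*y0 = 2

Step 3: Scale the particular solution.
Multiply by 8/2 = 4:
j = 4, k = 4

Step 4: Verify.
12*(4) - 10*(4) = 8 = 8 ✓

j = 4, k = 4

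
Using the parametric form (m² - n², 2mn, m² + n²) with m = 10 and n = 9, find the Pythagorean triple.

a = m² - n² = 10² - 9² = 100 - 81 = 19
b = 2mn = 2·10·9 = 180
c = m² + n² = 100 + 81 = 181
Verify: 19² + 180² = 361 + 32400 = 32761 = 181² ✓

(19, 180, 181)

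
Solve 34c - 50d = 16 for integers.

Step 1: Check solvability.
gcd(34, 50) = 2
Since 2 divides 16, solutions exist.

Step 2: Apply extended Euclidean algorithm to find gcd.
We find integers such that 34*x0 + 50*y0 = 2

Step 3: Scale the particular solution.
Multiply by 16/2 = 8:
c = 24, d = 16

Step 4: Verify.
34*(24) - 50*(16) = 16 = 16 ✓

c = 24, d = 16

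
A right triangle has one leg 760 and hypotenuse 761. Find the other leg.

a² = c² - b² = 579121 - 577600 = 1521
a = 39

39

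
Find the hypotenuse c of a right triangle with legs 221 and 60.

c² = a² + b² = 221² + 60² = 48841 + 3600 = 52441
c = 229

229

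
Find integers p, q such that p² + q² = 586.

We need to find integers p, q > 0 such that p² + q² = 586.
Trying p = 15: q² = 586 - 15² = 586 - 225 = 361
q = 19
Check: 15² + 19² = 225 + 361 = 586 ✓

586 = 15² + 19²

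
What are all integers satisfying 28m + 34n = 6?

Step 1: Compute gcd(28, 34) = 2.
Since 2 divides 6, solutions exist.

Step 2: Find a particular solution using extended Euclidean algorithm.
We get m₀ = -18, n₀ = 15.
Check: 28*-18 + 34*15 = 6 = 6 ✓

Step 3: Write the general solution.
m = -18 + (34/2)t = -18 + 17t
n = 15 - (28/2)t = 15 - 14t
for any integer t.

m = -18 + 17t, n = 15 - 14t for integer t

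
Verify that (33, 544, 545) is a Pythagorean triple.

Compute a² + b²:
33² + 544² = 1089 + 295936 = 297025
Compute c²:
545² = 297025
Since 297025 = 297025, it is a Pythagorean triple.

Yes, it is a Pythagorean triple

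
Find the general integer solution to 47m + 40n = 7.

Step 1: Compute gcd(47, 40) = 1.
Since 1 divides 7, solutions exist.

Step 2: Find a particular solution using extended Euclidean algorithm.
We get m₀ = -119, n₀ = 140.
Check: 47*-119 + 40*140 = 7 = 7 ✓

Step 3: Write the general solution.
m = -119 + (40/1)t = -119 + 40t
n = 140 - (47/1)t = 140 - 47t
for any integer t.

m = -119 + 40t, n = 140 - 47t for integer t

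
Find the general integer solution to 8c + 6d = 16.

Step 1: Compute gcd(8, 6) = 2.
Since 2 divides 16, solutions exist.

Step 2: Find a particular solution using extended Euclidean algorithm.
We get c₀ = 8, d₀ = -8.
Check: 8*8 + 6*-8 = 16 = 16 ✓

Step 3: Write the general solution.
c = 8 + (6/2)t = 8 + 3t
d = -8 - (8/2)t = -8 - 4t
for any integer t.

c = 8 + 3t, d = -8 - 4t for integer t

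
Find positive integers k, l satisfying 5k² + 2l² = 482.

Try small values of k and check whether (482 - 5k²)/2 is a perfect square.
k = 8: 5·8² = 320, so 2l² = 482 - 320 = 162, giving l² = 81, l = 9.
Check: 5·8² + 2·9² = 320 + 162 = 482 ✓

k = 8, l = 9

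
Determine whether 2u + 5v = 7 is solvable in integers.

Step 1: Compute gcd(2, 5).
gcd(2, 5) = 1

Step 2: Check divisibility.
Does 1 divide 7? 7 = 1 x 7, so yes.

By the theorem on linear Diophantine equations, 2u + 5v = 7 has integer solutions if and only if gcd(2, 5) divides 7. Since 1 | 7, solutions exist.

Yes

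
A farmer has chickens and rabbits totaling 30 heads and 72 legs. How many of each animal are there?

Let c = chickens, r = rabbits.
Heads: c + r = 30
Legs: 2c + 4r = 72
From the first equation, c = 30 - r. Substitute:
2(30 - r) + 4r = 72
60 + 2r = 72
r = (72 - 60)/2 = 6
c = 30 - 6 = 24

Chickens: 24, Rabbits: 6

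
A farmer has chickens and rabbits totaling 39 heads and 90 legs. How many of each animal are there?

Let c = chickens, r = rabbits.
Heads: c + r = 39
Legs: 2c + 4r = 90
From the first equation, c = 39 - r. Substitute:
2(39 - r) + 4r = 90
78 + 2r = 90
r = (90 - 78)/2 = 6
c = 39 - 6 = 33

Chickens: 33, Rabbits: 6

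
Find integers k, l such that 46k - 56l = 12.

Step 1: Check solvability.
gcd(46, 56) = 2
Since 2 divides 12, solutions exist.

Step 2: Apply extended Euclidean algorithm to find gcd.
We find integers such that 46*x0 + 56*y0 = 2

Step 3: Scale the particular solution.
Multiply by 12/2 = 6:
k = 66, l = 54

Step 4: Verify.
46*(66) - 56*(54) = 12 = 12 ✓

k = 66, l = 54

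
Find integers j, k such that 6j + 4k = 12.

Step 1: Check solvability.
gcd(6, 4) = 2
Since 2 divides 12, solutions exist.

Step 2: Apply extended Euclidean algorithm to find gcd.
We find integers such that 6*x0 + 4*y0 = 2

Step 3: Scale the particular solution.
Multiply by 12/2 = 6:
j = 6, k = -6

Step 4: Verify.
6*(6) + 4*(-6) = 12 = 12 ✓

j = 6, k = -6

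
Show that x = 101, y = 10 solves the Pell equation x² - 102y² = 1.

Compute x² = 101² = 10201
Compute 102y² = 102·10² = 102·100 = 10200
x² - 102y² = 10201 - 10200 = 1
Since this equals 1, (101, 10) is a solution.

Yes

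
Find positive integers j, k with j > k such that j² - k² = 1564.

Factor: j² - k² = (j+k)(j-k) = 1564.
We need two factors of 1564 with the same parity.
Use j+k = 782 and j-k = 2 (product 782·2 = 1564).
Adding: 2j = 784, so j = 392.
Subtracting: 2k = 780, so k = 390.
Check: 392² - 390² = 153664 - 152100 = 1564 ✓

j = 392, k = 390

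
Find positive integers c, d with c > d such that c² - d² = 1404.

Factor: c² - d² = (c+d)(c-d) = 1404.
We need two factors of 1404 with the same parity.
Use c+d = 702 and c-d = 2 (product 702·2 = 1404).
Adding: 2c = 704, so c = 352.
Subtracting: 2d = 700, so d = 350.
Check: 352² - 350² = 123904 - 122500 = 1404 ✓

c = 352, d = 350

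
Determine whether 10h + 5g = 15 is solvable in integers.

Step 1: Compute gcd(10, 5).
gcd(10, 5) = 5

Step 2: Check divisibility.
Does 5 divide 15? 15 = 5 x 3, so yes.

By the theorem on linear Diophantine equations, 10h + 5g = 15 has integer solutions if and only if gcd(10, 5) divides 15. Since 5 | 15, solutions exist.

Yes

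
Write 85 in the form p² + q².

We need to find integers p, q > 0 such that p² + q² = 85.
Trying p = 2: q² = 85 - 2² = 85 - 4 = 81
q = 9
Check: 2² + 9² = 4 + 81 = 85 ✓

85 = 2² + 9²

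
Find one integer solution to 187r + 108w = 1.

Step 1: Check solvability.
gcd(187, 108) = 1
Since 1 divides 1, solutions exist.

Step 2: Apply extended Euclidean algorithm to find gcd.
We find integers such that 187*x0 + 108*y0 = 1

Step 3: Scale the particular solution.
Multiply by 1/1 = 1:
r = -41, w = 71

Step 4: Verify.
187*(-41) + 108*(71) = 1 = 1 ✓

r = -41, w = 71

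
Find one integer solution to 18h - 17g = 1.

Step 1: Check solvability.
gcd(18, 17) = 1
Since 1 divides 1, solutions exist.

Step 2: Apply extended Euclidean algorithm to find gcd.
We find integers such that 18*x0 + 17*y0 = 1

Step 3: Scale the particular solution.
Multiply by 1/1 = 1:
h = 1, g = 1

Step 4: Verify.
18*(1) - 17*(1) = 1 = 1 ✓

h = 1, g = 1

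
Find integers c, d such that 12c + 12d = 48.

Step 1: Check solvability.
gcd(12, 12) = 12
Since 12 divides 48, solutions exist.

Step 2: Apply extended Euclidean algorithm to find gcd.
We find integers such that 12*x0 + 12*y0 = 12

Step 3: Scale the particular solution.
Multiply by 48/12 = 4:
c = 0, d = 4

Step 4: Verify.
12*(0) + 12*(4) = 48 = 48 ✓

c = 0, d = 4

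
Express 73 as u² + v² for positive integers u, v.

We need to find integers u, v > 0 such that u² + v² = 73.
Trying u = 3: v² = 73 - 3² = 73 - 9 = 64
v = 8
Check: 3² + 8² = 9 + 64 = 73 ✓

73 = 3² + 8²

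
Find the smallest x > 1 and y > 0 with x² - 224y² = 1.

We seek the smallest positive integers (x, y) with x² - 224y² = 1, i.e., x² = 224y² + 1.
Try successive y values:
y = 1: x² = 224·1² + 1 = 225, x = 15 ✓

Verify: 15² - 224·1² = 225 - 224 = 1 ✓

x = 15, y = 1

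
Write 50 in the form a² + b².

We need to find integers a, b > 0 such that a² + b² = 50.
Trying a = 1: b² = 50 - 1² = 50 - 1 = 49
b = 7
Check: 1² + 7² = 1 + 49 = 50 ✓

50 = 1² + 7²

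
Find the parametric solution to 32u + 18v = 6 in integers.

Step 1: Compute gcd(32, 18) = 2.
Since 2 divides 6, solutions exist.

Step 2: Find a particular solution using extended Euclidean algorithm.
We get u₀ = 12, v₀ = -21.
Check: 32*12 + 18*-21 = 6 = 6 ✓

Step 3: Write the general solution.
u = 12 + (18/2)t = 12 + 9t
v = -21 - (32/2)t = -21 - 16t
for any integer t.

u = 12 + 9t, v = -21 - 16t for integer t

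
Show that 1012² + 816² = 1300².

Compute a² + b² = 1012² + 816² = 1024144 + 665856 = 1690000
Compute c² = 1300² = 1690000
Since 1690000 = 1690000, confirmed.

Yes, it is a Pythagorean triple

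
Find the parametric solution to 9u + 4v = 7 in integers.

Step 1: Compute gcd(9, 4) = 1.
Since 1 divides 7, solutions exist.

Step 2: Find a particular solution using extended Euclidean algorithm.
We get u₀ = 7, v₀ = -14.
Check: 9*7 + 4*-14 = 7 = 7 ✓

Step 3: Write the general solution.
u = 7 + (4/1)t = 7 + 4t
v = -14 - (9/1)t = -14 - 9t
for any integer t.

u = 7 + 4t, v = -14 - 9t for integer t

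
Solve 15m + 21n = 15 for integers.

Step 1: Check solvability.
gcd(15, 21) = 3
Since 3 divides 15, solutions exist.

Step 2: Apply extended Euclidean algorithm to find gcd.
We find integers such that 15*x0 + 21*y0 = 3

Step 3: Scale the particular solution.
Multiply by 15/3 = 5:
m = 15, n = -10

Step 4: Verify.
15*(15) + 21*(-10) = 15 = 15 ✓

m = 15, n = -10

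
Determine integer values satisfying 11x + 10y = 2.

Step 1: Check solvability.
gcd(11, 10) = 1
Since 1 divides 2, solutions exist.

Step 2: Apply extended Euclidean algorithm to find gcd.
We find integers such that 11*x0 + 10*y0 = 1

Step 3: Scale the particular solution.
Multiply by 2/1 = 2:
x = 2, y = -2

Step 4: Verify.
11*(2) + 10*(-2) = 2 = 2 ✓

x = 2, y = -2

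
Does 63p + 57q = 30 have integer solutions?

Step 1: Compute gcd(63, 57).
gcd(63, 57) = 3

Step 2: Check divisibility.
Does 3 divide 30? 30 = 3 x 10, so yes.

By the theorem on linear Diophantine equations, 63p + 57q = 30 has integer solutions if and only if gcd(63, 57) divides 30. Since 3 | 30, solutions exist.

Yes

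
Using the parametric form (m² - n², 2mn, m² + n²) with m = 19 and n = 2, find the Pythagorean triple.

a = m² - n² = 361 - 4 = 357
b = 2mn = 2·19·2 = 76
c = m² + n² = 361 + 4 = 365
Verify: 357² + 76² = 127449 + 5776 = 133225 = 365² ✓

(357, 76, 365)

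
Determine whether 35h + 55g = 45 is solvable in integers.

Step 1: Compute gcd(35, 55).
gcd(35, 55) = 5

Step 2: Check divisibility.
Does 5 divide 45? 45 = 5 x 9, so yes.

By the theorem on linear Diophantine equations, 35h + 55g = 45 has integer solutions if and only if gcd(35, 55) divides 45. Since 5 | 45, solutions exist.

Yes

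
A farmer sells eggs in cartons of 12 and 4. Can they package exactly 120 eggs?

We need non-negative a, b with 12a + 4b = 120.
gcd(12, 4) = 4 divides 120.
Try a = 0: 4b = 120 - 0 = 120, so b = 30.
One way: 0 cartons of 12 and 30 cartons of 4.

Yes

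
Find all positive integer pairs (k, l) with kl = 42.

The positive divisors of 42 are: 1, 2, 3, 6, 7, 14, 21, 42.
Each divisor d gives the pair (d, 42/d):
(1, 42), (2, 21), (3, 14), (6, 7), (7, 6), (14, 3), (21, 2), (42, 1)

(1, 42), (2, 21), (3, 14), (6, 7), (7, 6), (14, 3), (21, 2), (42, 1)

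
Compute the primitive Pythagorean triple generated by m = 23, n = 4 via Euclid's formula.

a = m² - n² = 23² - 4² = 529 - 16 = 513
b = 2mn = 2·23·4 = 184
c = m² + n² = 529 + 16 = 545
Verify: 513² + 184² = 263169 + 33856 = 297025 = 545² ✓

(513, 184, 545)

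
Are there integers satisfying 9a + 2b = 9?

Step 1: Compute gcd(9, 2).
gcd(9, 2) = 1

Step 2: Check divisibility.
Does 1 divide 9? 9 = 1 x 9, so yes.

By the theorem on linear Diophantine equations, 9a + 2b = 9 has integer solutions if and only if gcd(9, 2) divides 9. Since 1 | 9, solutions exist.

Yes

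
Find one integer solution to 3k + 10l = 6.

Step 1: Check solvability.
gcd(3, 10) = 1
Since 1 divides 6, solutions exist.

Step 2: Apply extended Euclidean algorithm to find gcd.
We find integers such that 3*x0 + 10*y0 = 1

Step 3: Scale the particular solution.
Multiply by 6/1 = 6:
k = -18, l = 6

Step 4: Verify.
3*(-18) + 10*(6) = 6 = 6 ✓

k = -18, l = 6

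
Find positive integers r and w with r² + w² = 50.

We need to find integers r, w > 0 such that r² + w² = 50.
Trying r = 1: w² = 50 - 1² = 50 - 1 = 49
w = 7
Check: 1² + 7² = 1 + 49 = 50 ✓

50 = 1² + 7²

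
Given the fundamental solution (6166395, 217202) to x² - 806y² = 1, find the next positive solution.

Solutions to x² - Dy² = 1 are generated by powers of (x₀ + y₀√D).
The next solution satisfies x₁ + y₁√806 = (x₀ + y₀√806)², giving:
x₁ = x₀² + 806y₀² = 6166395² + 806·217202² = 38024427296025 + 38024427296024 = 76048854592049
y₁ = 2x₀y₀ = 2·6166395·217202 = 2678706653580

Verify: 76048854592049² - 806·2678706653580² = 5783428284762612274214018401 - 5783428284762612274214018400 = 1 ✓

x = 76048854592049, y = 2678706653580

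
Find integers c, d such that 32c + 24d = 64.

Step 1: Check solvability.
gcd(32, 24) = 8
Since 8 divides 64, solutions exist.

Step 2: Apply extended Euclidean algorithm to find gcd.
We find integers such that 32*x0 + 24*y0 = 8

Step 3: Scale the particular solution.
Multiply by 64/8 = 8:
c = 8, d = -8

Step 4: Verify.
32*(8) + 24*(-8) = 64 = 64 ✓

c = 8, d = -8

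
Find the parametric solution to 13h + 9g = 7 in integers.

Step 1: Compute gcd(13, 9) = 1.
Since 1 divides 7, solutions exist.

Step 2: Find a particular solution using extended Euclidean algorithm.
We get h₀ = -14, g₀ = 21.
Check: 13*-14 + 9*21 = 7 = 7 ✓

Step 3: Write the general solution.
h = -14 + (9/1)t = -14 + 9t
g = 21 - (13/1)t = 21 - 13t
for any integer t.

h = -14 + 9t, g = 21 - 13t for integer t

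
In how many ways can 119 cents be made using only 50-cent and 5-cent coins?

We need non-negative integers (x, y) with 50x + 5y = 119.
For each x from 0 to 2, check if (119 - 50x) is a non-negative multiple of 5.
Solutions (x, y): none
Count: 0

0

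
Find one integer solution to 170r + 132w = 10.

Step 1: Check solvability.
gcd(170, 132) = 2
Since 2 divides 10, solutions exist.

Step 2: Apply extended Euclidean algorithm to find gcd.
We find integers such that 170*x0 + 132*y0 = 2

Step 3: Scale the particular solution.
Multiply by 10/2 = 5:
r = 35, w = -45

Step 4: Verify.
170*(35) + 132*(-45) = 10 = 10 ✓

r = 35, w = -45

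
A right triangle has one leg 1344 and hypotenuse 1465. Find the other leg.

a² = c² - b² = 2146225 - 1806336 = 339889
a = 583

583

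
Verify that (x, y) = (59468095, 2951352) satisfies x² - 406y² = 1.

Compute x² = 59468095² = 3536454322929025
Compute 406y² = 406·2951352² = 406·8710478627904 = 3536454322929024
x² - 406y² = 3536454322929025 - 3536454322929024 = 1
Since this equals 1, (59468095, 2951352) is a solution.

Yes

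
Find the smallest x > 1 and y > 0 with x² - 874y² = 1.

We seek the smallest positive integers (x, y) with x² - 874y² = 1, i.e., x² = 874y² + 1.
Try successive y values:
y = 1: x² = 874·1² + 1 = 875, not a perfect square
y = 2: x² = 874·2² + 1 = 3497, not a perfect square
y = 3: x² = 874·3² + 1 = 7867, not a perfect square
... continuing the search (or via continued fractions) ...
y = 126: x² = 874·126² + 1 = 13875625, x = 3725 ✓

Verify: 3725² - 874·126² = 13875625 - 13875624 = 1 ✓

x = 3725, y = 126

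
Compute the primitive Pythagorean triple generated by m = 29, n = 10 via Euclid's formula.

a = m² - n² = 29² - 10² = 841 - 100 = 741
b = 2mn = 2·29·10 = 580
c = m² + n² = 841 + 100 = 941
Verify: 741² + 580² = 549081 + 336400 = 885481 = 941² ✓

(741, 580, 941)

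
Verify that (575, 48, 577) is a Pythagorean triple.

Compute a² + b² = 575² + 48² = 330625 + 2304 = 332929
Compute c² = 577² = 332929
Since 332929 = 332929, confirmed.

Yes, it is a Pythagorean triple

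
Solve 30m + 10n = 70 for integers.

Step 1: Check solvability.
gcd(30, 10) = 10
Since 10 divides 70, solutions exist.

Step 2: Apply extended Euclidean algorithm to find gcd.
We find integers such that 30*x0 + 10*y0 = 10

Step 3: Scale the particular solution.
Multiply by 70/10 = 7:
m = 0, n = 7

Step 4: Verify.
30*(0) + 10*(7) = 70 = 70 ✓

m = 0, n = 7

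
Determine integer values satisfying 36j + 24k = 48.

Step 1: Check solvability.
gcd(36, 24) = 12
Since 12 divides 48, solutions exist.

Step 2: Apply extended Euclidean algorithm to find gcd.
We find integers such that 36*x0 + 24*y0 = 12

Step 3: Scale the particular solution.
Multiply by 48/12 = 4:
j = 4, k = -4

Step 4: Verify.
36*(4) + 24*(-4) = 48 = 48 ✓

j = 4, k = -4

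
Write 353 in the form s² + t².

We need to find integers s, t > 0 such that s² + t² = 353.
Trying s = 8: t² = 353 - 8² = 353 - 64 = 289
t = 17
Check: 8² + 17² = 64 + 289 = 353 ✓

353 = 8² + 17²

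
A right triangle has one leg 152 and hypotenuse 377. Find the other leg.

a² = c² - b² = 142129 - 23104 = 119025
a = 345

345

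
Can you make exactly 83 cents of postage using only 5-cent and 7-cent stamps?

We need non-negative x, y with 5x + 7y = 83.
gcd(5, 7) = 1 divides 83, so integer solutions exist.
Search for a non-negative one: x = 4 gives 7y = 83 - 20 = 63, so y = 9.
Check: 5·4 + 7·9 = 83 ✓

Yes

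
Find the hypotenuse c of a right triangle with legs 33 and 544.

c² = a² + b² = 33² + 544² = 1089 + 295936 = 297025
c = sqrt(297025) = 545

545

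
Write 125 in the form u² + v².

We need to find integers u, v > 0 such that u² + v² = 125.
Trying u = 2: v² = 125 - 2² = 125 - 4 = 121
v = 11
Check: 2² + 11² = 4 + 121 = 125 ✓

125 = 2² + 11²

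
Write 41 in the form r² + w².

We need to find integers r, w > 0 such that r² + w² = 41.
Trying r = 4: w² = 41 - 4² = 41 - 16 = 25
w = 5
Check: 4² + 5² = 16 + 25 = 41 ✓

41 = 4² + 5²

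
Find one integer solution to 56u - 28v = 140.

Step 1: Check solvability.
gcd(56, 28) = 28
Since 28 divides 140, solutions exist.

Step 2: Apply extended Euclidean algorithm to find gcd.
We find integers such that 56*x0 + 28*y0 = 28

Step 3: Scale the particular solution.
Multiply by 140/28 = 5:
u = 0, v = -5

Step 4: Verify.
56*(0) - 28*(-5) = 140 = 140 ✓

u = 0, v = -5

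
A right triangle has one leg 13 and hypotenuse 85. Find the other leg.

b² = c² - a² = 7225 - 169 = 7056
b = 84

84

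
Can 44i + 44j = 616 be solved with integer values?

Step 1: Compute gcd(44, 44).
gcd(44, 44) = 44

Step 2: Check divisibility.
Does 44 divide 616? 616 = 44 x 14, so yes.

By the theorem on linear Diophantine equations, 44i + 44j = 616 has integer solutions if and only if gcd(44, 44) divides 616. Since 44 | 616, solutions exist.

Yes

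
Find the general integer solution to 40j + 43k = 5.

Step 1: Compute gcd(40, 43) = 1.
Since 1 divides 5, solutions exist.

Step 2: Find a particular solution using extended Euclidean algorithm.
We get j₀ = 70, k₀ = -65.
Check: 40*70 + 43*-65 = 5 = 5 ✓

Step 3: Write the general solution.
j = 70 + (43/1)t = 70 + 43t
k = -65 - (40/1)t = -65 - 40t
for any integer t.

j = 70 + 43t, k = -65 - 40t for integer t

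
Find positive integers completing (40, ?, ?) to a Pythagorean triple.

We need the other leg and hypotenuse such that 40² + x² = c².
Take x = 96, c = 104: 40² + 96² = 1600 + 9216 = 10816 = 104² ✓
Triple: (40, 96, 104)

(40, 96, 104)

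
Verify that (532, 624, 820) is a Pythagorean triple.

Compute a² + b² = 532² + 624² = 283024 + 389376 = 672400
Compute c² = 820² = 672400
Since 672400 = 672400, confirmed.

Yes, it is a Pythagorean triple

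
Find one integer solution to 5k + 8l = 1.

Step 1: Check solvability.
gcd(5, 8) = 1
Since 1 divides 1, solutions exist.

Step 2: Apply extended Euclidean algorithm to find gcd.
We find integers such that 5*x0 + 8*y0 = 1

Step 3: Scale the particular solution.
Multiply by 1/1 = 1:
k = -3, l = 2

Step 4: Verify.
5*(-3) + 8*(2) = 1 = 1 ✓

k = -3, l = 2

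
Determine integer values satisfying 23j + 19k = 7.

Step 1: Check solvability.
gcd(23, 19) = 1
Since 1 divides 7, solutions exist.

Step 2: Apply extended Euclidean algorithm to find gcd.
We find integers such that 23*x0 + 19*y0 = 1

Step 3: Scale the particular solution.
Multiply by 7/1 = 7:
j = 35, k = -42

Step 4: Verify.
23*(35) + 19*(-42) = 7 = 7 ✓

j = 35, k = -42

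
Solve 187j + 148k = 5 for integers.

Step 1: Check solvability.
gcd(187, 148) = 1
Since 1 divides 5, solutions exist.

Step 2: Apply extended Euclidean algorithm to find gcd.
We find integers such that 187*x0 + 148*y0 = 1

Step 3: Scale the particular solution.
Multiply by 5/1 = 5:
j = 95, k = -120

Step 4: Verify.
187*(95) + 148*(-120) = 5 = 5 ✓

j = 95, k = -120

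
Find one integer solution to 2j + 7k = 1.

Step 1: Check solvability.
gcd(2, 7) = 1
Since 1 divides 1, solutions exist.

Step 2: Apply extended Euclidean algorithm to find gcd.
We find integers such that 2*x0 + 7*y0 = 1

Step 3: Scale the particular solution.
Multiply by 1/1 = 1:
j = -3, k = 1

Step 4: Verify.
2*(-3) + 7*(1) = 1 = 1 ✓

j = -3, k = 1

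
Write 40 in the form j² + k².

We need to find integers j, k > 0 such that j² + k² = 40.
Trying j = 2: k² = 40 - 2² = 40 - 4 = 36
k = 6
Check: 2² + 6² = 4 + 36 = 40 ✓

40 = 2² + 6²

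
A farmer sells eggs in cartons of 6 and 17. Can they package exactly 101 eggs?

We need non-negative a, b with 6a + 17b = 101.
gcd(6, 17) = 1 divides 101.
Try a = 14: 17b = 101 - 84 = 17, so b = 1.
One way: 14 cartons of 6 and 1 cartons of 17.

Yes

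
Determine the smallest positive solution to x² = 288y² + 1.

We seek the smallest positive integers (x, y) with x² - 288y² = 1, i.e., x² = 288y² + 1.
Try successive y values:
y = 1: x² = 288·1² + 1 = 289, x = 17 ✓

Verify: 17² - 288·1² = 289 - 288 = 1 ✓

x = 17, y = 1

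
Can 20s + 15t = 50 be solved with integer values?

Step 1: Compute gcd(20, 15).
gcd(20, 15) = 5

Step 2: Check divisibility.
Does 5 divide 50? 50 = 5 x 10, so yes.

By the theorem on linear Diophantine equations, 20s + 15t = 50 has integer solutions if and only if gcd(20, 15) divides 50. Since 5 | 50, solutions exist.

Yes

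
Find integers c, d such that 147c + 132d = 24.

Step 1: Check solvability.
gcd(147, 132) = 3
Since 3 divides 24, solutions exist.

Step 2: Apply extended Euclidean algorithm to find gcd.
We find integers such that 147*x0 + 132*y0 = 3

Step 3: Scale the particular solution.
Multiply by 24/3 = 8:
c = 72, d = -80

Step 4: Verify.
147*(72) + 132*(-80) = 24 = 24 ✓

c = 72, d = -80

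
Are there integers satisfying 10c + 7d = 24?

Step 1: Compute gcd(10, 7).
gcd(10, 7) = 1

Step 2: Check divisibility.
Does 1 divide 24? 24 = 1 x 24, so yes.

By the theorem on linear Diophantine equations, 10c + 7d = 24 has integer solutions if and only if gcd(10, 7) divides 24. Since 1 | 24, solutions exist.

Yes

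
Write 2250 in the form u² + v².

We need to find integers u, v > 0 such that u² + v² = 2250.
Trying u = 15: v² = 2250 - 15² = 2250 - 225 = 2025
v = 45
Check: 15² + 45² = 225 + 2025 = 2250 ✓

2250 = 15² + 45²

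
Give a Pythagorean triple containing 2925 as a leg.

We need the other leg and hypotenuse such that 2925² + x² = c².
Take x = 4640, c = 5485: 2925² + 4640² = 8555625 + 21529600 = 30085225 = 5485² ✓
Triple: (2925, 4640, 5485)

(2925, 4640, 5485)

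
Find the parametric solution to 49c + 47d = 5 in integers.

Step 1: Compute gcd(49, 47) = 1.
Since 1 divides 5, solutions exist.

Step 2: Find a particular solution using extended Euclidean algorithm.
We get c₀ = -115, d₀ = 120.
Check: 49*-115 + 47*120 = 5 = 5 ✓

Step 3: Write the general solution.
c = -115 + (47/1)t = -115 + 47t
d = 120 - (49/1)t = 120 - 49t
for any integer t.

c = -115 + 47t, d = 120 - 49t for integer t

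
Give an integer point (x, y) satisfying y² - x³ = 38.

Try small integer x values and check whether x³ + 38 is a perfect square.
x = 11: x³ + 38 = 11³ + 38 = 1331 + 38 = 1369
Is 1369 a perfect square? 37² = 1369 ✓
So (x, y) = (11, -37) is a solution.

x = 11, y = -37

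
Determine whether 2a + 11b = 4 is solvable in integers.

Step 1: Compute gcd(2, 11).
gcd(2, 11) = 1

Step 2: Check divisibility.
Does 1 divide 4? 4 = 1 x 4, so yes.

By the theorem on linear Diophantine equations, 2a + 11b = 4 has integer solutions if and only if gcd(2, 11) divides 4. Since 1 | 4, solutions exist.

Yes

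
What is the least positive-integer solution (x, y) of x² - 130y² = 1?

We seek the smallest positive integers (x, y) with x² - 130y² = 1, i.e., x² = 130y² + 1.
Try successive y values:
y = 1: x² = 130·1² + 1 = 131, not a perfect square
y = 2: x² = 130·2² + 1 = 521, not a perfect square
y = 3: x² = 130·3² + 1 = 1171, not a perfect square
... continuing the search (or via continued fractions) ...
y = 570: x² = 130·570² + 1 = 42237001, x = 6499 ✓

Verify: 6499² - 130·570² = 42237001 - 42237000 = 1 ✓

x = 6499, y = 570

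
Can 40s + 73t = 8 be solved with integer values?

Step 1: Compute gcd(40, 73).
gcd(40, 73) = 1

Step 2: Check divisibility.
Does 1 divide 8? 8 = 1 x 8, so yes.

By the theorem on linear Diophantine equations, 40s + 73t = 8 has integer solutions if and only if gcd(40, 73) divides 8. Since 1 | 8, solutions exist.

Yes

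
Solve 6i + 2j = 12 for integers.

Step 1: Check solvability.
gcd(6, 2) = 2
Since 2 divides 12, solutions exist.

Step 2: Apply extended Euclidean algorithm to find gcd.
We find integers such that 6*x0 + 2*y0 = 2

Step 3: Scale the particular solution.
Multiply by 12/2 = 6:
i = 0, j = 6

Step 4: Verify.
6*(0) + 2*(6) = 12 = 12 ✓

i = 0, j = 6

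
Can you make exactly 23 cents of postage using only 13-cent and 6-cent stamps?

We need non-negative x, y with 13x + 6y = 23.
gcd(13, 6) = 1 divides 23, so integer solutions exist, but checking x = 0..1 shows none with y ≥ 0.
So 23 cannot be made with non-negative stamp counts.

No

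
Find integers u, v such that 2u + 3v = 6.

Step 1: Check solvability.
gcd(2, 3) = 1
Since 1 divides 6, solutions exist.

Step 2: Apply extended Euclidean algorithm to find gcd.
We find integers such that 2*x0 + 3*y0 = 1

Step 3: Scale the particular solution.
Multiply by 6/1 = 6:
u = -6, v = 6

Step 4: Verify.
2*(-6) + 3*(6) = 6 = 6 ✓

u = -6, v = 6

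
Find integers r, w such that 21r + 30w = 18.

Step 1: Check solvability.
gcd(21, 30) = 3
Since 3 divides 18, solutions exist.

Step 2: Apply extended Euclidean algorithm to find gcd.
We find integers such that 21*x0 + 30*y0 = 3

Step 3: Scale the particular solution.
Multiply by 18/3 = 6:
r = 18, w = -12

Step 4: Verify.
21*(18) + 30*(-12) = 18 = 18 ✓

r = 18, w = -12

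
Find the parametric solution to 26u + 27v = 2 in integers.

Step 1: Compute gcd(26, 27) = 1.
Since 1 divides 2, solutions exist.

Step 2: Find a particular solution using extended Euclidean algorithm.
We get u₀ = -2, v₀ = 2.
Check: 26*-2 + 27*2 = 2 = 2 ✓

Step 3: Write the general solution.
u = -2 + (27/1)t = -2 + 27t
v = 2 - (26/1)t = 2 - 26t
for any integer t.

u = -2 + 27t, v = 2 - 26t for integer t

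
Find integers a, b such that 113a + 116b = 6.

Step 1: Check solvability.
gcd(113, 116) = 1
Since 1 divides 6, solutions exist.

Step 2: Apply extended Euclidean algorithm to find gcd.
We find integers such that 113*x0 + 116*y0 = 1

Step 3: Scale the particular solution.
Multiply by 6/1 = 6:
a = -234, b = 228

Step 4: Verify.
113*(-234) + 116*(228) = 6 = 6 ✓

a = -234, b = 228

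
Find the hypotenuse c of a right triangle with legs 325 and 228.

c² = a² + b² = 325² + 228² = 105625 + 51984 = 157609
c = sqrt(157609) = 397

397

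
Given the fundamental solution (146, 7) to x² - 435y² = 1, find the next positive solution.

Solutions to x² - Dy² = 1 are generated by powers of (x₀ + y₀√D).
The next solution satisfies x₁ + y₁√435 = (x₀ + y₀√435)², giving:
x₁ = x₀² + 435y₀² = 146² + 435·7² = 21316 + 21315 = 42631
y₁ = 2x₀y₀ = 2·146·7 = 2044

Verify: 42631² - 435·2044² = 1817402161 - 1817402160 = 1 ✓

x = 42631, y = 2044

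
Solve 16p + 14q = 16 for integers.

Step 1: Check solvability.
gcd(16, 14) = 2
Since 2 divides 16, solutions exist.

Step 2: Apply extended Euclidean algorithm to find gcd.
We find integers such that 16*x0 + 14*y0 = 2

Step 3: Scale the particular solution.
Multiply by 16/2 = 8:
p = 8, q = -8

Step 4: Verify.
16*(8) + 14*(-8) = 16 = 16 ✓

p = 8, q = -8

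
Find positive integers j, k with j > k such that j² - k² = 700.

Factor: j² - k² = (j+k)(j-k) = 700.
We need two factors of 700 with the same parity.
Use j+k = 350 and j-k = 2 (product 350·2 = 700).
Adding: 2j = 352, so j = 176.
Subtracting: 2k = 348, so k = 174.
Check: 176² - 174² = 30976 - 30276 = 700 ✓

j = 176, k = 174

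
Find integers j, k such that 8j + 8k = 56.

Step 1: Check solvability.
gcd(8, 8) = 8
Since 8 divides 56, solutions exist.

Step 2: Apply extended Euclidean algorithm to find gcd.
We find integers such that 8*x0 + 8*y0 = 8

Step 3: Scale the particular solution.
Multiply by 56/8 = 7:
j = 0, k = 7

Step 4: Verify.
8*(0) + 8*(7) = 56 = 56 ✓

j = 0, k = 7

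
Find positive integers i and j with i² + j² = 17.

We need to find integers i, j > 0 such that i² + j² = 17.
Trying i = 1: j² = 17 - 1² = 17 - 1 = 16
j = 4
Check: 1² + 4² = 1 + 16 = 17 ✓

17 = 1² + 4²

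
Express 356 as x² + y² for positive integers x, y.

We need to find integers x, y > 0 such that x² + y² = 356.
Trying x = 10: y² = 356 - 10² = 356 - 100 = 256
y = 16
Check: 10² + 16² = 100 + 256 = 356 ✓

356 = 10² + 16²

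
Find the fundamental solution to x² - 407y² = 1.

We seek the smallest positive integers (x, y) with x² - 407y² = 1, i.e., x² = 407y² + 1.
Try successive y values:
y = 1: x² = 407·1² + 1 = 408, not a perfect square
y = 2: x² = 407·2² + 1 = 1629, not a perfect square
y = 3: x² = 407·3² + 1 = 3664, not a perfect square
... continuing the search (or via continued fractions) ...
y = 132: x² = 407·132² + 1 = 7091569, x = 2663 ✓

Verify: 2663² - 407·132² = 7091569 - 7091568 = 1 ✓

x = 2663, y = 132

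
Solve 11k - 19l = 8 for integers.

Step 1: Check solvability.
gcd(11, 19) = 1
Since 1 divides 8, solutions exist.

Step 2: Apply extended Euclidean algorithm to find gcd.
We find integers such that 11*x0 + 19*y0 = 1

Step 3: Scale the particular solution.
Multiply by 8/1 = 8:
k = 56, l = 32

Step 4: Verify.
11*(56) - 19*(32) = 8 = 8 ✓

k = 56, l = 32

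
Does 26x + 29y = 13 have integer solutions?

Step 1: Compute gcd(26, 29).
gcd(26, 29) = 1

Step 2: Check divisibility.
Does 1 divide 13? 13 = 1 x 13, so yes.

By the theorem on linear Diophantine equations, 26x + 29y = 13 has integer solutions if and only if gcd(26, 29) divides 13. Since 1 | 13, solutions exist.

Yes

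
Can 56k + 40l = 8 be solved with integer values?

Step 1: Compute gcd(56, 40).
gcd(56, 40) = 8

Step 2: Check divisibility.
Does 8 divide 8? 8 = 8 x 1, so yes.

By the theorem on linear Diophantine equations, 56k + 40l = 8 has integer solutions if and only if gcd(56, 40) divides 8. Since 8 | 8, solutions exist.

Yes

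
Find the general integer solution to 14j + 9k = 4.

Step 1: Compute gcd(14, 9) = 1.
Since 1 divides 4, solutions exist.

Step 2: Find a particular solution using extended Euclidean algorithm.
We get j₀ = 8, k₀ = -12.
Check: 14*8 + 9*-12 = 4 = 4 ✓

Step 3: Write the general solution.
j = 8 + (9/1)t = 8 + 9t
k = -12 - (14/1)t = -12 - 14t
for any integer t.

j = 8 + 9t, k = -12 - 14t for integer t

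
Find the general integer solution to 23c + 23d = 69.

Step 1: Compute gcd(23, 23) = 23.
Since 23 divides 69, solutions exist.

Step 2: Find a particular solution using extended Euclidean algorithm.
We get c₀ = 0, d₀ = 3.
Check: 23*0 + 23*3 = 69 = 69 ✓

Step 3: Write the general solution.
c = 0 + (23/23)t = 0 + 1t
d = 3 - (23/23)t = 3 - 1t
for any integer t.

c = 0 + 1t, d = 3 - 1t for integer t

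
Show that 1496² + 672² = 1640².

Compute a² + b² = 1496² + 672² = 2238016 + 451584 = 2689600
Compute c² = 1640² = 2689600
Since 2689600 = 2689600, confirmed.

Yes, it is a Pythagorean triple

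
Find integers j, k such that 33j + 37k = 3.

Step 1: Check solvability.
gcd(33, 37) = 1
Since 1 divides 3, solutions exist.

Step 2: Apply extended Euclidean algorithm to find gcd.
We find integers such that 33*x0 + 37*y0 = 1

Step 3: Scale the particular solution.
Multiply by 3/1 = 3:
j = 27, k = -24

Step 4: Verify.
33*(27) + 37*(-24) = 3 = 3 ✓

j = 27, k = -24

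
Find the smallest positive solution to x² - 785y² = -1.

We need x² = 785y² - 1. Try successive y:
y = 1: x² = 785·1² - 1 = 784 = 28² ✓
Check: 28² - 785·1² = 784 - 785 = -1 ✓

x = 28, y = 1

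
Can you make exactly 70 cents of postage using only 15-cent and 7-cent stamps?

We need non-negative x, y with 15x + 7y = 70.
gcd(15, 7) = 1 divides 70, so integer solutions exist.
Search for a non-negative one: x = 0 gives 7y = 70 - 0 = 70, so y = 10.
Check: 15·0 + 7·10 = 70 ✓

Yes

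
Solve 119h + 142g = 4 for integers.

Step 1: Check solvability.
gcd(119, 142) = 1
Since 1 divides 4, solutions exist.

Step 2: Apply extended Euclidean algorithm to find gcd.
We find integers such that 119*x0 + 142*y0 = 1

Step 3: Scale the particular solution.
Multiply by 4/1 = 4:
h = 148, g = -124

Step 4: Verify.
119*(148) + 142*(-124) = 4 = 4 ✓

h = 148, g = -124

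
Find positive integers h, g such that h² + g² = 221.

Search for h with 221 - h² a perfect square.
h = 5: 221 - 5² = 221 - 25 = 196 = 14² ✓
So h = 5, g = 14.

h = 5, g = 14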